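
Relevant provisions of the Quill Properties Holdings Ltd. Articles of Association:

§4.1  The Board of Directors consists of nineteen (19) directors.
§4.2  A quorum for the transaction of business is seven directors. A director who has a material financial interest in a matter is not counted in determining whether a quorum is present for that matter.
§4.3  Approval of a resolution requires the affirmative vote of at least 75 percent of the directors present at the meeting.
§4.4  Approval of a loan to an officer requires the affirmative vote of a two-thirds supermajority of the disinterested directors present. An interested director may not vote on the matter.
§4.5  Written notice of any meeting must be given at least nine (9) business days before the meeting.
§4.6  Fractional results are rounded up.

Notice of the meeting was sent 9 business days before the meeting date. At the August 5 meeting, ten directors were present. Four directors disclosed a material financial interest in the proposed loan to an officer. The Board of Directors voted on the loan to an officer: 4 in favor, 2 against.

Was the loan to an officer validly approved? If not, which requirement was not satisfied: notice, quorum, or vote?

Invalid — quorum requirement not satisfied.

Notice: 9 business days given; 9 required (9 ≥ 9). Satisfied.
Quorum: 10 present, but the 4 interested directors do not count, leaving 6. Quorum is 7. Not satisfied.
Vote: the loan to an officer requires two-thirds of the disinterested directors present (10 − 4 = 6). 2/3 of 6 = 4, so 4 affirmative votes are needed; 4 voted in favor. Satisfied. (Moot — without a quorum no business can be validly transacted.)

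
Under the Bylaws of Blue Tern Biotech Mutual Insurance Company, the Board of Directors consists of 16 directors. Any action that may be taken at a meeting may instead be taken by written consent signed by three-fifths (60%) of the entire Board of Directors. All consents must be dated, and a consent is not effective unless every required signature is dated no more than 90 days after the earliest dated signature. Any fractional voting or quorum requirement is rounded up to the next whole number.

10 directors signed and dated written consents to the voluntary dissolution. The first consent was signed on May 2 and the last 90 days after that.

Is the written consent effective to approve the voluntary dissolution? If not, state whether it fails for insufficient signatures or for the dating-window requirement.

Effective — both the signature and dating-window requirements are satisfied.

Signatures required: three-fifths (60%) of 16 — 3/5 of 16 = 9.60, rounded up to 10, so 10 needed; 10 signed. Sufficient.
Dating window: the latest signature is 90 days after the earliest; the limit is 90 days. Within the window.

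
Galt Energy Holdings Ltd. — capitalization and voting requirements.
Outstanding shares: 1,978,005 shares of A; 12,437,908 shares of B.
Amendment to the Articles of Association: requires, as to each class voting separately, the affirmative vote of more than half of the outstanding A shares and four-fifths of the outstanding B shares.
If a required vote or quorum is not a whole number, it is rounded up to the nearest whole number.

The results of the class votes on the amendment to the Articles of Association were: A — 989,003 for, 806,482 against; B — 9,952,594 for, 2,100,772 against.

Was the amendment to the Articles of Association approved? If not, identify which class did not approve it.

A: a majority of 1978005 is 989003; 989,003 required, 989,003 in favor — approved.
B: 4/5 of 12437908 = 9950326.40, rounded up to 9950327; 9,950,327 required, 9,952,594 in favor — approved.

Approved — every class gave the required vote.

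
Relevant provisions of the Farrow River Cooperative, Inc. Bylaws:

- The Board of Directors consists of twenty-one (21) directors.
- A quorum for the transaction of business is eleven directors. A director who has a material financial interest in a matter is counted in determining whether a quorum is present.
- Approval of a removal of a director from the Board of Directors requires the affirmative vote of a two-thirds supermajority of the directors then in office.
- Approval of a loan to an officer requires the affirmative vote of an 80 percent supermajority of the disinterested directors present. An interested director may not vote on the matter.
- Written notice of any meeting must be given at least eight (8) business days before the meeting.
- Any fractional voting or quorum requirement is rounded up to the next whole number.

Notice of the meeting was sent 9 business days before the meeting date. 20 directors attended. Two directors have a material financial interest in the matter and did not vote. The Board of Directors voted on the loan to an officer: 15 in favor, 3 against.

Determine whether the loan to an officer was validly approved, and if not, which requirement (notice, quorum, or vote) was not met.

Notice: 9 business days given; 8 required (9 ≥ 8). Satisfied.
Quorum: 20 present (interested directors count toward quorum); quorum is 11. Satisfied.
Vote: the loan to an officer requires four-fifths of the disinterested directors present (20 − 2 = 18). 4/5 of 18 = 14.40, rounded up to 15, so 15 affirmative votes are needed; 15 voted in favor. Satisfied.

Valid — all requirements satisfied.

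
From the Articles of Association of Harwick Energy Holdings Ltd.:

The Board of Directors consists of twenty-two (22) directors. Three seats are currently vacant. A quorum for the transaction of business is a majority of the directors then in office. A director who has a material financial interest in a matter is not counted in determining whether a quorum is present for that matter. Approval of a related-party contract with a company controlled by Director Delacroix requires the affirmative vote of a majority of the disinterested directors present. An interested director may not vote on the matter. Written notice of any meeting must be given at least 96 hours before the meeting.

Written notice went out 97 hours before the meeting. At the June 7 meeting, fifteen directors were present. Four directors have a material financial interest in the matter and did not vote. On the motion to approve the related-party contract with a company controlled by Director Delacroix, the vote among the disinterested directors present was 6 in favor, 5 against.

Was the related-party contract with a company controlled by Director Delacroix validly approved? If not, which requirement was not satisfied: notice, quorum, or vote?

Valid — all requirements satisfied.

Notice: 97 hours given; 96 required (97 ≥ 96). Satisfied.
Quorum: 15 present, but the 4 interested directors do not count, leaving 11. Quorum is 10. Satisfied.
Vote: the related-party contract with a company controlled by Director Delacroix requires a majority of the disinterested directors present (15 − 4 = 11). A majority of 11 is 6, so 6 affirmative votes are needed; 6 voted in favor. Satisfied.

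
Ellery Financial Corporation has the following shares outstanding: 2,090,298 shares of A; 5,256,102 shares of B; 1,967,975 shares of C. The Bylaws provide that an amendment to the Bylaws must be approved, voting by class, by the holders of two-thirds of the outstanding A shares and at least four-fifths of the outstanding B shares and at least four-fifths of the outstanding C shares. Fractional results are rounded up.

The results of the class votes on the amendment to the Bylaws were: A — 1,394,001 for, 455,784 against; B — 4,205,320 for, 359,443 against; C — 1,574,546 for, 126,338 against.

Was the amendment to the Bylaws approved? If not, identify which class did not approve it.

A: 2/3 of 2090298 = 1393532; 1,393,532 required, 1,394,001 in favor — approved.
B: 4/5 of 5256102 = 4204881.60, rounded up to 4204882; 4,204,882 required, 4,205,320 in favor — approved.
C: 4/5 of 1967975 = 1574380; 1,574,380 required, 1,574,546 in favor — approved.

Approved — every class gave the required vote.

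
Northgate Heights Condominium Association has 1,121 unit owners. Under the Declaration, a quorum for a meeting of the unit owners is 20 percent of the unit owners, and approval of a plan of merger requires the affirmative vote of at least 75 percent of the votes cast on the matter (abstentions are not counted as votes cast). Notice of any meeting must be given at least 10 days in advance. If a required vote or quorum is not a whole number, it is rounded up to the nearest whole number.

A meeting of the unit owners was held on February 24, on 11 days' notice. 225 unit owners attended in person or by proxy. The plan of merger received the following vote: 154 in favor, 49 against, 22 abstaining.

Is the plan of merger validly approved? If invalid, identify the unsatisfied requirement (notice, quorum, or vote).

Notice: 11 days given; 10 required. Satisfied.
Quorum: 20% of 1,121 = 224.20, rounded up to 225; 225 present. Satisfied.
Vote: requires three-fourths of the votes cast (225 − 22 abstaining = 203); 3/4 of 203 = 152.25, rounded up to 153, so 153 needed; 154 in favor. Satisfied.

Valid — all requirements satisfied.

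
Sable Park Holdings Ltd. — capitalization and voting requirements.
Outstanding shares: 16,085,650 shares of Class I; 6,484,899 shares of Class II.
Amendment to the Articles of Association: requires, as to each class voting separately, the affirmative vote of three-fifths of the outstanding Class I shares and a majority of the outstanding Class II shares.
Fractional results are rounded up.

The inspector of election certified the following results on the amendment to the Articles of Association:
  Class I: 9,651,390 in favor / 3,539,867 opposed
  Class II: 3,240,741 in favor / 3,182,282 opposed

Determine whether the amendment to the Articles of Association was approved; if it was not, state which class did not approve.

Class I: 3/5 of 16085650 = 9651390; 9,651,390 required, 9,651,390 in favor — approved.
Class II: a majority of 6484899 is 3242450; 3,242,450 required, 3,240,741 in favor — not approved.

Not approved — the Class II shares did not give the required vote.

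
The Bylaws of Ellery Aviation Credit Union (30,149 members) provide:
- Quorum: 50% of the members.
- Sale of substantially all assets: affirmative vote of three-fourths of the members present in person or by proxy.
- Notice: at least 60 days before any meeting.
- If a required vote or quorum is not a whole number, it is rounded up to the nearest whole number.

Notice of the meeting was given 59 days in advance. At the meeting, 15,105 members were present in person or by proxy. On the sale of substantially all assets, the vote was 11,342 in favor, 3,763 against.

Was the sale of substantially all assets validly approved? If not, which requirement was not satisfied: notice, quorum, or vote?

Notice: 59 days given; 60 required. Not satisfied.
Quorum: 50% of 30,149 = 15,074.50, rounded up to 15,075; 15,105 present. Satisfied.
Vote: requires three-fourths of those present (15,105); 3/4 of 15105 = 11328.75, rounded up to 11329, so 11,329 needed; 11,342 in favor. Satisfied.

Invalid — notice requirement not satisfied.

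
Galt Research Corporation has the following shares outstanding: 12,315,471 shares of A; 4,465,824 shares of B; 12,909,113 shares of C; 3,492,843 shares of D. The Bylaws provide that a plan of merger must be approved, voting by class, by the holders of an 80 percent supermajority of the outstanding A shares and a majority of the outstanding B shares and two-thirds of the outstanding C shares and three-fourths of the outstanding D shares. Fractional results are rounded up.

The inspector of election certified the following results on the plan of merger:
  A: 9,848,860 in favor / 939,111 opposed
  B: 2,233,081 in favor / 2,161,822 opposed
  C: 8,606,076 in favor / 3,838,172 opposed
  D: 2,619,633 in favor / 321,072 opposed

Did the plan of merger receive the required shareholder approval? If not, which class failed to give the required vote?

Not approved — the A shares did not give the required vote.

A: 4/5 of 12315471 = 9852376.80, rounded up to 9852377; 9,852,377 required, 9,848,860 in favor — not approved.
B: a majority of 4465824 is 2232913; 2,232,913 required, 2,233,081 in favor — approved.
C: 2/3 of 12909113 = 8606075.33, rounded up to 8606076; 8,606,076 required, 8,606,076 in favor — approved.
D: 3/4 of 3492843 = 2619632.25, rounded up to 2619633; 2,619,633 required, 2,619,633 in favor — approved.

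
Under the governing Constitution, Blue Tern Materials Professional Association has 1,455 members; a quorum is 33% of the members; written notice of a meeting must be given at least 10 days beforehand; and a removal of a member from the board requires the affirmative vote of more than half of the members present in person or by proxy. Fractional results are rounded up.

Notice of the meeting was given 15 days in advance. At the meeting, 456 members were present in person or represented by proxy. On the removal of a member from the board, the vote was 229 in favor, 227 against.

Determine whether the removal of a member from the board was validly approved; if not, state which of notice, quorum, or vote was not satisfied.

Notice: 15 days given; 10 required. Satisfied.
Quorum: 33% of 1,455 = 480.15, rounded up to 481; 456 present. Not satisfied.
Vote: requires a majority of those present (456); a majority of 456 is 229, so 229 needed; 229 in favor. Satisfied.

Invalid — quorum requirement not satisfied.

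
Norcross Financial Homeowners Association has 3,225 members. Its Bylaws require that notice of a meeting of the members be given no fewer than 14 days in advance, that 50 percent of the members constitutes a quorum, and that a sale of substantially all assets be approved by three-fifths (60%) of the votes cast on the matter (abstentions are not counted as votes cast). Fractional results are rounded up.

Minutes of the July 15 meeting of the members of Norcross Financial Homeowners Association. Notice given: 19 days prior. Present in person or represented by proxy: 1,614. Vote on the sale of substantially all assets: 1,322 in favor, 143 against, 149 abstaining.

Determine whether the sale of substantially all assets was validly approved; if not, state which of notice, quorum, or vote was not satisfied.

Valid — all requirements satisfied.

Notice: 19 days given; 14 required. Satisfied.
Quorum: 50% of 3,225 = 1,612.50, rounded up to 1,613; 1,614 present. Satisfied.
Vote: requires three-fifths of the votes cast (1,614 − 149 abstaining = 1,465); 3/5 of 1465 = 879, so 879 needed; 1,322 in favor. Satisfied.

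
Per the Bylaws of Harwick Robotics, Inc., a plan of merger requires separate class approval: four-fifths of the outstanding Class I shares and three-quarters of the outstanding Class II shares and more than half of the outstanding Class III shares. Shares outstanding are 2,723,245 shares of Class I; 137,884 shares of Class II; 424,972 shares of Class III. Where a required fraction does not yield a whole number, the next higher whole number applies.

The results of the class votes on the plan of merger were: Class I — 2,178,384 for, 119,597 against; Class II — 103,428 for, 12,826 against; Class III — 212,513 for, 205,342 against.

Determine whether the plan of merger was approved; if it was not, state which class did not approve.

Not approved — the Class I shares did not give the required vote.

Class I: 4/5 of 2723245 = 2178596; 2,178,596 required, 2,178,384 in favor — not approved.
Class II: 3/4 of 137884 = 103413; 103,413 required, 103,428 in favor — approved.
Class III: a majority of 424972 is 212487; 212,487 required, 212,513 in favor — approved.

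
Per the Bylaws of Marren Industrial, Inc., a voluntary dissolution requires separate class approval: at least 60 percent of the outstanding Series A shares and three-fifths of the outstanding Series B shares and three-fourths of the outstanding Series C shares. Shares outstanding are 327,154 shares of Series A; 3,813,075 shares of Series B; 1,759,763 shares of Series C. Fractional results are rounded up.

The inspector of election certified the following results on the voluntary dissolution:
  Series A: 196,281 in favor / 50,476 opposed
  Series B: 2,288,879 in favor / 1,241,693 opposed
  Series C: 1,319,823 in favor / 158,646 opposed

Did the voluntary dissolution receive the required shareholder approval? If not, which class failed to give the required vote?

Not approved — the Series A shares did not give the required vote.

Series A: 3/5 of 327154 = 196292.40, rounded up to 196293; 196,293 required, 196,281 in favor — not approved.
Series B: 3/5 of 3813075 = 2287845; 2,287,845 required, 2,288,879 in favor — approved.
Series C: 3/4 of 1759763 = 1319822.25, rounded up to 1319823; 1,319,823 required, 1,319,823 in favor — approved.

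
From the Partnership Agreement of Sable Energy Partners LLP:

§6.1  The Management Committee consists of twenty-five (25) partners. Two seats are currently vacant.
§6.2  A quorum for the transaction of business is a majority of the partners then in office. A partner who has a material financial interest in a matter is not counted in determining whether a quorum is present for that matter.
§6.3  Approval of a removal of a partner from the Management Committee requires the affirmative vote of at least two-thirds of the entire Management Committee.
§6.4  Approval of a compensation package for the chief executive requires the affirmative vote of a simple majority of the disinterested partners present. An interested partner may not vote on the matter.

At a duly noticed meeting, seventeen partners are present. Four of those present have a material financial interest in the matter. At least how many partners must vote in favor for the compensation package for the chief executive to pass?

The compensation package for the chief executive requires a majority of the disinterested partners present (17 − 4 = 13).
A majority of 13 is 7.

7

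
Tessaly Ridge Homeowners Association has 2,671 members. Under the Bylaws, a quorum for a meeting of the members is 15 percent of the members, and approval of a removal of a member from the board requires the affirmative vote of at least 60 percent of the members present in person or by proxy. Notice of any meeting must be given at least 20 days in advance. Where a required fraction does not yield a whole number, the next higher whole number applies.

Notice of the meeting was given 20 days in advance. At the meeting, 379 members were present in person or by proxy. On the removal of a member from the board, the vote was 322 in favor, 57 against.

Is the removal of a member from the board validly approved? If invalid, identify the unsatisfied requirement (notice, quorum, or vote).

Invalid — quorum requirement not satisfied.

Notice: 20 days given; 20 required. Satisfied.
Quorum: 15% of 2,671 = 400.65, rounded up to 401; 379 present. Not satisfied.
Vote: requires three-fifths of those present (379); 3/5 of 379 = 227.40, rounded up to 228, so 228 needed; 322 in favor. Satisfied.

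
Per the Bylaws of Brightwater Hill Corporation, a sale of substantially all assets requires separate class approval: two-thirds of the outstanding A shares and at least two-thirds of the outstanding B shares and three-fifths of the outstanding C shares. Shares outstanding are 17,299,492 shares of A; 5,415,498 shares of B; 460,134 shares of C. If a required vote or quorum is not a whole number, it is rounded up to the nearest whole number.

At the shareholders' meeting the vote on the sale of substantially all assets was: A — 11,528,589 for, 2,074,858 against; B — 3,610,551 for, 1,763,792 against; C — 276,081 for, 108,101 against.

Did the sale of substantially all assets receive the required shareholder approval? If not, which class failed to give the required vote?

Not approved — the A shares did not give the required vote.

A: 2/3 of 17299492 = 11532994.67, rounded up to 11532995; 11,532,995 required, 11,528,589 in favor — not approved.
B: 2/3 of 5415498 = 3610332; 3,610,332 required, 3,610,551 in favor — approved.
C: 3/5 of 460134 = 276080.40, rounded up to 276081; 276,081 required, 276,081 in favor — approved.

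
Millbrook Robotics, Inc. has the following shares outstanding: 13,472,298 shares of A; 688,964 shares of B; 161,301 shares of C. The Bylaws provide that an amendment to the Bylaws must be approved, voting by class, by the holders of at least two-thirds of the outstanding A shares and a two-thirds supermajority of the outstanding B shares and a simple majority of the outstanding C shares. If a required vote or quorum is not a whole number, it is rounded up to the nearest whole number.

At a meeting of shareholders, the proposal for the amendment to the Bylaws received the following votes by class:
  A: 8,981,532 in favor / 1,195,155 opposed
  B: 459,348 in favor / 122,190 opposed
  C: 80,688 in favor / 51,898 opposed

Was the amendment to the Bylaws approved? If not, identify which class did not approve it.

Approved — every class gave the required vote.

A: 2/3 of 13472298 = 8981532; 8,981,532 required, 8,981,532 in favor — approved.
B: 2/3 of 688964 = 459309.33, rounded up to 459310; 459,310 required, 459,348 in favor — approved.
C: a majority of 161301 is 80651; 80,651 required, 80,688 in favor — approved.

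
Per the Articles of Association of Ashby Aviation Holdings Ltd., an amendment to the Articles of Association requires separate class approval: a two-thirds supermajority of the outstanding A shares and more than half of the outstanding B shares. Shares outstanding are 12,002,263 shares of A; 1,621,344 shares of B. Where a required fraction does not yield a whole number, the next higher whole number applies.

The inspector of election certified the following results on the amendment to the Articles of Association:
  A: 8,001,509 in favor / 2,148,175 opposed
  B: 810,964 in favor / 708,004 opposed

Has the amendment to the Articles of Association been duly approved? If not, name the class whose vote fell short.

A: 2/3 of 12002263 = 8001508.67, rounded up to 8001509; 8,001,509 required, 8,001,509 in favor — approved.
B: a majority of 1621344 is 810673; 810,673 required, 810,964 in favor — approved.

Approved — every class gave the required vote.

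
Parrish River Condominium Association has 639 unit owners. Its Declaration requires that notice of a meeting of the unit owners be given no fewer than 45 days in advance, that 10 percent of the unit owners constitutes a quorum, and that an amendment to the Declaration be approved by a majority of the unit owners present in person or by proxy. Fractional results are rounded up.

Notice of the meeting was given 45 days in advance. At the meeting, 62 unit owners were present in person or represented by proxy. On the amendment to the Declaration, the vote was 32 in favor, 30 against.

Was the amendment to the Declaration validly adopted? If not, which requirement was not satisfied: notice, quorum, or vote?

Invalid — quorum requirement not satisfied.

Notice: 45 days given; 45 required. Satisfied.
Quorum: 10% of 639 = 63.90, rounded up to 64; 62 present. Not satisfied.
Vote: requires a majority of those present (62); a majority of 62 is 32, so 32 needed; 32 in favor. Satisfied.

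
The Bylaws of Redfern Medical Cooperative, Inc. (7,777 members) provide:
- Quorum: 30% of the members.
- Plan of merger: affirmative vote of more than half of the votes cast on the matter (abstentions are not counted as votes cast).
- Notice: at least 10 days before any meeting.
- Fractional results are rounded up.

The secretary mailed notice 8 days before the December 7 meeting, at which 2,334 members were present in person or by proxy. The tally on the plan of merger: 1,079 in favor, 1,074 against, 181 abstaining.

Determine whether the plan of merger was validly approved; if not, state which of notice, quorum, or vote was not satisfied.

Notice: 8 days given; 10 required. Not satisfied.
Quorum: 30% of 7,777 = 2,333.10, rounded up to 2,334; 2,334 present. Satisfied.
Vote: requires a majority of the votes cast (2,334 − 181 abstaining = 2,153); a majority of 2153 is 1077, so 1,077 needed; 1,079 in favor. Satisfied.

Invalid — notice requirement not satisfied.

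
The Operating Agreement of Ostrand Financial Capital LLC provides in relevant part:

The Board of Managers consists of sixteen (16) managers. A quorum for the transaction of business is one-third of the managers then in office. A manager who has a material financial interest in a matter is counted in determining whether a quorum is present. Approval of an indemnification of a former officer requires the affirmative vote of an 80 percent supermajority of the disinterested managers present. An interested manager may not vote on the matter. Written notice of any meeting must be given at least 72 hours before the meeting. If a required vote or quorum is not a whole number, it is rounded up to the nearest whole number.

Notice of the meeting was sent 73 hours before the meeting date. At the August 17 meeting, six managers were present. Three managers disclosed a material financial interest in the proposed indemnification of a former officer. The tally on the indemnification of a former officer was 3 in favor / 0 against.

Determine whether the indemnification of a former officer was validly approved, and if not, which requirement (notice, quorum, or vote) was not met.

Valid — all requirements satisfied.

Notice: 73 hours given; 72 required (73 ≥ 72). Satisfied.
Quorum: 6 present (interested managers count toward quorum); quorum is 6. Satisfied.
Vote: the indemnification of a former officer requires four-fifths of the disinterested managers present (6 − 3 = 3). 4/5 of 3 = 2.40, rounded up to 3, so 3 affirmative votes are needed; 3 voted in favor. Satisfied.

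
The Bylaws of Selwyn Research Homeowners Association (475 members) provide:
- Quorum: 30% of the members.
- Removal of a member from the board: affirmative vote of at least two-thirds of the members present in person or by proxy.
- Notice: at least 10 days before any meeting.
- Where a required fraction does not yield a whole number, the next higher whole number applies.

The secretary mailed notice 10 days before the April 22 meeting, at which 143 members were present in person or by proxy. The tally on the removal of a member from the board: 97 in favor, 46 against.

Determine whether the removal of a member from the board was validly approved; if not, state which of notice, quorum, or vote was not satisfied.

Valid — all requirements satisfied.

Notice: 10 days given; 10 required. Satisfied.
Quorum: 30% of 475 = 142.50, rounded up to 143; 143 present. Satisfied.
Vote: requires two-thirds of those present (143); 2/3 of 143 = 95.33, rounded up to 96, so 96 needed; 97 in favor. Satisfied.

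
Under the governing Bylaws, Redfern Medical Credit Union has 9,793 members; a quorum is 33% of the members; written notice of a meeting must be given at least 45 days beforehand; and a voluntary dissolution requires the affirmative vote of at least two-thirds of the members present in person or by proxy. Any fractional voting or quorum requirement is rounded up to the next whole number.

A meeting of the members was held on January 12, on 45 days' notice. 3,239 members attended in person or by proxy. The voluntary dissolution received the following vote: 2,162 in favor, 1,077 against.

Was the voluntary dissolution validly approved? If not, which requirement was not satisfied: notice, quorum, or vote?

Valid — all requirements satisfied.

Notice: 45 days given; 45 required. Satisfied.
Quorum: 33% of 9,793 = 3,231.69, rounded up to 3,232; 3,239 present. Satisfied.
Vote: requires two-thirds of those present (3,239); 2/3 of 3239 = 2159.33, rounded up to 2160, so 2,160 needed; 2,162 in favor. Satisfied.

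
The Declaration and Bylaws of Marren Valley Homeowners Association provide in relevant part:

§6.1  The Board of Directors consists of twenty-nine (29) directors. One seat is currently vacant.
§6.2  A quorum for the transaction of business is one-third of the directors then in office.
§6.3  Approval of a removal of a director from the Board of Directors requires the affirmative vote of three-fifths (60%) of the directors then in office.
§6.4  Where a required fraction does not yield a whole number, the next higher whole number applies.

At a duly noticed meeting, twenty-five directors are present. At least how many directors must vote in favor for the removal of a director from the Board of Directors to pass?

17

The removal of a director from the Board of Directors requires three-fifths of the directors then in office (28).
3/5 of 28 = 16.80, rounded up to 17.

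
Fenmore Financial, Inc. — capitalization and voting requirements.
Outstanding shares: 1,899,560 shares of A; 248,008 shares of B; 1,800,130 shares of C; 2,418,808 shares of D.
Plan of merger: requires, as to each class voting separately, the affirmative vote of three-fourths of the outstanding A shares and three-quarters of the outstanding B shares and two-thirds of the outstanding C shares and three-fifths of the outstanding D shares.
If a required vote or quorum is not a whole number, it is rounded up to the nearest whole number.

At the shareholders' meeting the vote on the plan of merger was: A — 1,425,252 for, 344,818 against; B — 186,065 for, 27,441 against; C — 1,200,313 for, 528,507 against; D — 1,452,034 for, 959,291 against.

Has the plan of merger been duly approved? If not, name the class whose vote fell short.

Approved — every class gave the required vote.

A: 3/4 of 1899560 = 1424670; 1,424,670 required, 1,425,252 in favor — approved.
B: 3/4 of 248008 = 186006; 186,006 required, 186,065 in favor — approved.
C: 2/3 of 1800130 = 1200086.67, rounded up to 1200087; 1,200,087 required, 1,200,313 in favor — approved.
D: 3/5 of 2418808 = 1451284.80, rounded up to 1451285; 1,451,285 required, 1,452,034 in favor — approved.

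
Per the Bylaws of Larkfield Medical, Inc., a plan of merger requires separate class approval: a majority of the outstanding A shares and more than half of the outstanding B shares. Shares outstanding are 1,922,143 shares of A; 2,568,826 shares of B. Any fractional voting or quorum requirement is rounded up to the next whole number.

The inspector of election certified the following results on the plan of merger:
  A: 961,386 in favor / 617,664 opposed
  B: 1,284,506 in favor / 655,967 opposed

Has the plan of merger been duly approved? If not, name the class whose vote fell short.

A: a majority of 1922143 is 961072; 961,072 required, 961,386 in favor — approved.
B: a majority of 2568826 is 1284414; 1,284,414 required, 1,284,506 in favor — approved.

Approved — every class gave the required vote.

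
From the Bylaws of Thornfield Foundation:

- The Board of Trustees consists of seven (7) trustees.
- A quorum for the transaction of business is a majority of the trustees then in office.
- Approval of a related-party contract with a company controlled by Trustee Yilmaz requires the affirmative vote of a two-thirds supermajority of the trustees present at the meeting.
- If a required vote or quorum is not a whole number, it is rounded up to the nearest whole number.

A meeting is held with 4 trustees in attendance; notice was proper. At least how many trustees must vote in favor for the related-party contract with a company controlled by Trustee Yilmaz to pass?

3

The related-party contract with a company controlled by Trustee Yilmaz requires two-thirds of the trustees present (4).
2/3 of 4 = 2.67, rounded up to 3.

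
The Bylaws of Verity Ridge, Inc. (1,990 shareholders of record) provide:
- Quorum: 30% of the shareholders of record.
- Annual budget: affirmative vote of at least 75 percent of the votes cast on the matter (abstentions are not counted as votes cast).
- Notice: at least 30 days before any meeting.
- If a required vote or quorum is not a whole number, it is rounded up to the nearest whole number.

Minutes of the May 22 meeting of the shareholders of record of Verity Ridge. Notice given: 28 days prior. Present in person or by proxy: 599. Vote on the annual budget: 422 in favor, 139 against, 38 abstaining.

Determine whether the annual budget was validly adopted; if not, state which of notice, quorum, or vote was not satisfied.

Notice: 28 days given; 30 required. Not satisfied.
Quorum: 30% of 1,990 = 597; 599 present. Satisfied.
Vote: requires three-fourths of the votes cast (599 − 38 abstaining = 561); 3/4 of 561 = 420.75, rounded up to 421, so 421 needed; 422 in favor. Satisfied.

Invalid — notice requirement not satisfied.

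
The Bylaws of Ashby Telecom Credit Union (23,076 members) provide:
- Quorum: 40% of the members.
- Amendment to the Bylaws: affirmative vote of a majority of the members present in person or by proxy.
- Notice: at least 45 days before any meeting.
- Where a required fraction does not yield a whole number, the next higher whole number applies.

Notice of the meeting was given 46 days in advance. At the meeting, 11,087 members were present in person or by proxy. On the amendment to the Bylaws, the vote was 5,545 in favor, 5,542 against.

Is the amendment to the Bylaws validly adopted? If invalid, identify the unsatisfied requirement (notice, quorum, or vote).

Notice: 46 days given; 45 required. Satisfied.
Quorum: 40% of 23,076 = 9,230.40, rounded up to 9,231; 11,087 present. Satisfied.
Vote: requires a majority of those present (11,087); a majority of 11087 is 5544, so 5,544 needed; 5,545 in favor. Satisfied.

Valid — all requirements satisfied.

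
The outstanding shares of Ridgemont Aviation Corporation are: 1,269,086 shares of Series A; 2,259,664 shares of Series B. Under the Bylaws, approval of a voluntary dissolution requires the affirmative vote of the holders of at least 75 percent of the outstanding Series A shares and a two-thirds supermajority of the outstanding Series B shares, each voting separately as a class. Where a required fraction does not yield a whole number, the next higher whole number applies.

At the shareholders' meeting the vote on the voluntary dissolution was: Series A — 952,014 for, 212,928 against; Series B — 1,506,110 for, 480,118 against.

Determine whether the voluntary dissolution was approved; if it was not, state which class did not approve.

Not approved — the Series B shares did not give the required vote.

Series A: 3/4 of 1269086 = 951814.50, rounded up to 951815; 951,815 required, 952,014 in favor — approved.
Series B: 2/3 of 2259664 = 1506442.67, rounded up to 1506443; 1,506,443 required, 1,506,110 in favor — not approved.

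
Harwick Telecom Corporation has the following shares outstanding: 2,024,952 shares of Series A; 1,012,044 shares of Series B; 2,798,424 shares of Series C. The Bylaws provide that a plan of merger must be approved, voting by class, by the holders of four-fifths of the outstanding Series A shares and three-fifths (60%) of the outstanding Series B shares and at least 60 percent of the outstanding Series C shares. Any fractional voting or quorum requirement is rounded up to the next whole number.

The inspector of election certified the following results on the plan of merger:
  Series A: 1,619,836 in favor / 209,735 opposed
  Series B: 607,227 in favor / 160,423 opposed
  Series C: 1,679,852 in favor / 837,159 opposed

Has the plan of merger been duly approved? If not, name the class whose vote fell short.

Not approved — the Series A shares did not give the required vote.

Series A: 4/5 of 2024952 = 1619961.60, rounded up to 1619962; 1,619,962 required, 1,619,836 in favor — not approved.
Series B: 3/5 of 1012044 = 607226.40, rounded up to 607227; 607,227 required, 607,227 in favor — approved.
Series C: 3/5 of 2798424 = 1679054.40, rounded up to 1679055; 1,679,055 required, 1,679,852 in favor — approved.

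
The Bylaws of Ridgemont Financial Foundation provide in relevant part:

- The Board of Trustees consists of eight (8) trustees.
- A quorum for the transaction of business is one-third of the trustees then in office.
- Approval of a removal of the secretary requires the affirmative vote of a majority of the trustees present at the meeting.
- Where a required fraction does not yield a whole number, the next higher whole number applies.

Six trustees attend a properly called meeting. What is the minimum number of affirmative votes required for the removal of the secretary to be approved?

The removal of the secretary requires a majority of the trustees present (6).
A majority of 6 is 4.

4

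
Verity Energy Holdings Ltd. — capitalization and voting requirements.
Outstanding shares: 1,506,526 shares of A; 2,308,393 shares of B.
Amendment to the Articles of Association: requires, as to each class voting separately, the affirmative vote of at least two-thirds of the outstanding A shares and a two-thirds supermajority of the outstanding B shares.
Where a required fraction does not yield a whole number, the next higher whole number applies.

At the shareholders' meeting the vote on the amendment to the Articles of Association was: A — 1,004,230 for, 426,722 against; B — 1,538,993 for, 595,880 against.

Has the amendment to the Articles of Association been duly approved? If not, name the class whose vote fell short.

A: 2/3 of 1506526 = 1004350.67, rounded up to 1004351; 1,004,351 required, 1,004,230 in favor — not approved.
B: 2/3 of 2308393 = 1538928.67, rounded up to 1538929; 1,538,929 required, 1,538,993 in favor — approved.

Not approved — the A shares did not give the required vote.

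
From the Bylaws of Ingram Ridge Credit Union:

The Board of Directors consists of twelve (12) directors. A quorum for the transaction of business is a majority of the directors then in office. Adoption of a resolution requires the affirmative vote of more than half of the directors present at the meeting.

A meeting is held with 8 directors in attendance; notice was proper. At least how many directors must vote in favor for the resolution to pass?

The resolution requires a majority of the directors present (8).
A majority of 8 is 5.

5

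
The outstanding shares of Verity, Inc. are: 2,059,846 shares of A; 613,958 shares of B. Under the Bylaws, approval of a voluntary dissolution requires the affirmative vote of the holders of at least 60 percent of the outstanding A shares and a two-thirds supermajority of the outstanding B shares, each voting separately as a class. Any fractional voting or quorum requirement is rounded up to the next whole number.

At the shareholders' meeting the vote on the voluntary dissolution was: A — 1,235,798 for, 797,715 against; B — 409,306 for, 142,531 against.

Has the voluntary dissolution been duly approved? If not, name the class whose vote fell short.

Not approved — the A shares did not give the required vote.

A: 3/5 of 2059846 = 1235907.60, rounded up to 1235908; 1,235,908 required, 1,235,798 in favor — not approved.
B: 2/3 of 613958 = 409305.33, rounded up to 409306; 409,306 required, 409,306 in favor — approved.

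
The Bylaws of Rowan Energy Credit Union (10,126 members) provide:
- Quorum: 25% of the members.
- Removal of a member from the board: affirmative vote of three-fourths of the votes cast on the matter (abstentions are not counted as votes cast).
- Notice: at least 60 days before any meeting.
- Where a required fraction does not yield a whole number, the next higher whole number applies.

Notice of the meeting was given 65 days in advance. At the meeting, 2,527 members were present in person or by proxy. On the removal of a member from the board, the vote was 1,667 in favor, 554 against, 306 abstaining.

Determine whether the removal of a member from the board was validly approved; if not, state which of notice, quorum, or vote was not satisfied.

Invalid — quorum requirement not satisfied.

Notice: 65 days given; 60 required. Satisfied.
Quorum: 25% of 10,126 = 2,531.50, rounded up to 2,532; 2,527 present. Not satisfied.
Vote: requires three-fourths of the votes cast (2,527 − 306 abstaining = 2,221); 3/4 of 2221 = 1665.75, rounded up to 1666, so 1,666 needed; 1,667 in favor. Satisfied.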